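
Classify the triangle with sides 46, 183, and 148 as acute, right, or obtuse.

obtuse

Compare the square of the longest side to the sum of squares of the other two: 46² + 148² = 24020 < 33489 = 183².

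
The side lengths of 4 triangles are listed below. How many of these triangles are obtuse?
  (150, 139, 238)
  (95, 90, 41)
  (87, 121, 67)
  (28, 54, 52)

2

(150,139,238): 139²+150² = 41821 < 56644 = 238² → obtuse
(95,90,41): 41²+90² = 9781 > 9025 = 95² → acute
(87,121,67): 67²+87² = 12058 < 14641 = 121² → obtuse
(28,54,52): 28²+52² = 3488 > 2916 = 54² → acute
2 of the 4 are obtuse.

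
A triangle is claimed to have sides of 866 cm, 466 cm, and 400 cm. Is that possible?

No

The two shorter sides sum to 866, exactly equal to the longest side 866.
That gives only a degenerate (flat) triangle — the inequality must be strict.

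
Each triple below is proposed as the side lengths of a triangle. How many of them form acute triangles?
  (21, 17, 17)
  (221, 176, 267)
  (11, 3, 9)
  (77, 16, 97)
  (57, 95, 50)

(21,17,17): 17²+17² = 578 > 441 = 21² → acute
(221,176,267): 176²+221² = 79817 > 71289 = 267² → acute
(11,3,9): 3²+9² = 90 < 121 = 11² → obtuse
(77,16,97): 16+77 ≤ 97, not a triangle
(57,95,50): 50²+57² = 5749 < 9025 = 95² → obtuse
2 of the 5 are acute.

2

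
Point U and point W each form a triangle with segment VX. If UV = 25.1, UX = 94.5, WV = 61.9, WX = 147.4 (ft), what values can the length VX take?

From triangle UVX: |25.1 − 94.5| < VX < 25.1 + 94.5, i.e. 69.4 < VX < 119.6.
From triangle WVX: 85.5 < VX < 209.3.
Both must hold, so VX lies in the intersection.

85.5 < VX < 119.6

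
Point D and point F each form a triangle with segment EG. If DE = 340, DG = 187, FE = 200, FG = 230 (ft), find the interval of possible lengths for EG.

From triangle DEG: |340 − 187| < EG < 340 + 187, i.e. 153 < EG < 527.
From triangle FEG: 30 < EG < 430.
Both must hold, so EG lies in the intersection.

153 < EG < 430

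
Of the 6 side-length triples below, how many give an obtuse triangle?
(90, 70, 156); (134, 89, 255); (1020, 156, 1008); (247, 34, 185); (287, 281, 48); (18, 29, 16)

3

(90,70,156): 70²+90² = 13000 < 24336 = 156² → obtuse
(134,89,255): 89+134 ≤ 255, not a triangle
(1020,156,1008): 156²+1008² = 1040400 = 1020² → right
(247,34,185): 34+185 ≤ 247, not a triangle
(287,281,48): 48²+281² = 81265 < 82369 = 287² → obtuse
(18,29,16): 16²+18² = 580 < 841 = 29² → obtuse
3 of the 6 are obtuse.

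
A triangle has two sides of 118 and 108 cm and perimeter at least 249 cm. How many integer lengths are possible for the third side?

Triangle inequality: 10 < x < 226. Perimeter ≥ 249 gives x ≥ 249 − 118 − 108 = 23.
So 23 ≤ x < 226; integers 23 through 225: 203 values.

203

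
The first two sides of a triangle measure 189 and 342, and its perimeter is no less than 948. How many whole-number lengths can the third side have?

Triangle inequality: 153 < x < 531. Perimeter ≥ 948 gives x ≥ 948 − 189 − 342 = 417.
So 417 ≤ x < 531; integers 417 through 530: 114 values.

114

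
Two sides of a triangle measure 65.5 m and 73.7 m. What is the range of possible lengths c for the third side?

8.2 < c < 139.2 (m)

By the triangle inequality, c must be less than 65.5 + 73.7 = 139.2 and greater than |65.5 − 73.7| = 8.2.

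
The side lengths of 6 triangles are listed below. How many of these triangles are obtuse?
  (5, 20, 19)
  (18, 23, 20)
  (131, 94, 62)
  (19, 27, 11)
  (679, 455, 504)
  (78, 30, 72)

(5,20,19): 5²+19² = 386 < 400 = 20² → obtuse
(18,23,20): 18²+20² = 724 > 529 = 23² → acute
(131,94,62): 62²+94² = 12680 < 17161 = 131² → obtuse
(19,27,11): 11²+19² = 482 < 729 = 27² → obtuse
(679,455,504): 455²+504² = 461041 = 679² → right
(78,30,72): 30²+72² = 6084 = 78² → right
3 of the 6 are obtuse.

3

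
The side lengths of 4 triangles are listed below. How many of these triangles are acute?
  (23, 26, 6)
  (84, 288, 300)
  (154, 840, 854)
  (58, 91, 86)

(23,26,6): 6²+23² = 565 < 676 = 26² → obtuse
(84,288,300): 84²+288² = 90000 = 300² → right
(154,840,854): 154²+840² = 729316 = 854² → right
(58,91,86): 58²+86² = 10760 > 8281 = 91² → acute
1 of the 4 is acute.

1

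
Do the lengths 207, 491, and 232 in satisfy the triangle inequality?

The longest side is 491, but the other two sum to only 439.
439 < 491, so the triangle inequality fails.

No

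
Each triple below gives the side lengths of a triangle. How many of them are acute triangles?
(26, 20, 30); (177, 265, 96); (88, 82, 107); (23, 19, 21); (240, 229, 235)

(26,20,30): 20²+26² = 1076 > 900 = 30² → acute
(177,265,96): 96²+177² = 40545 < 70225 = 265² → obtuse
(88,82,107): 82²+88² = 14468 > 11449 = 107² → acute
(23,19,21): 19²+21² = 802 > 529 = 23² → acute
(240,229,235): 229²+235² = 107666 > 57600 = 240² → acute
4 of the 5 are acute.

4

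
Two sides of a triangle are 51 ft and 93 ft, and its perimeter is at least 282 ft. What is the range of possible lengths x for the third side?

138 ≤ x < 144

Triangle inequality alone gives 42 < x < 144.
The perimeter condition gives x ≥ 282 − 51 − 93 = 138.
Intersecting the two: 138 ≤ x < 144.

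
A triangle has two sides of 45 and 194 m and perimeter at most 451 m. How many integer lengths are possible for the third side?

Triangle inequality: 149 < x < 239. Perimeter ≤ 451 gives x ≤ 451 − 45 − 194 = 212.
So 149 < x ≤ 212; integers 150 through 212: 63 values.

63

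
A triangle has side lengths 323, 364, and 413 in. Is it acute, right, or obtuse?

acute

Compare the square of the longest side to the sum of squares of the other two: 323² + 364² = 236825 > 170569 = 413².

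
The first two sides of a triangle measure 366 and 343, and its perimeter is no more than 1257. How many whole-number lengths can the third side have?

525

Triangle inequality: 23 < x < 709. Perimeter ≤ 1257 gives x ≤ 1257 − 366 − 343 = 548.
So 23 < x ≤ 548; integers 24 through 548: 525 values.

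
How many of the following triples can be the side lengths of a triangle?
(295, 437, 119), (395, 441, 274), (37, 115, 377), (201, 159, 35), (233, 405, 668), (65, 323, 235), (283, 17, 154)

1

(119,295,437): 119+295 ≤ 437 → not valid
(274,395,441): 274+395 > 441 → valid
(37,115,377): 37+115 ≤ 377 → not valid
(35,159,201): 35+159 ≤ 201 → not valid
(233,405,668): 233+405 ≤ 668 → not valid
(65,235,323): 65+235 ≤ 323 → not valid
(17,154,283): 17+154 ≤ 283 → not valid
1 of the 7 triples forms a triangle.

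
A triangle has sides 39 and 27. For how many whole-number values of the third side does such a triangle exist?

The third side lies in the open interval (12, 66).
Integers from 13 to 65 inclusive: 65 − 13 + 1 = 53.

53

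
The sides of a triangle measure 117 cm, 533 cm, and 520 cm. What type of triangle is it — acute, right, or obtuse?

right

Compare the square of the longest side to the sum of squares of the other two: 117² + 520² = 284089 = 533².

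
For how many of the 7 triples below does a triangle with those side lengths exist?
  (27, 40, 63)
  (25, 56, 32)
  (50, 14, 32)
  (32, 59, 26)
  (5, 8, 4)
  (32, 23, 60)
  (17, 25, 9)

(27,40,63): 27+40 > 63 → valid
(25,32,56): 25+32 > 56 → valid
(14,32,50): 14+32 ≤ 50 → not valid
(26,32,59): 26+32 ≤ 59 → not valid
(4,5,8): 4+5 > 8 → valid
(23,32,60): 23+32 ≤ 60 → not valid
(9,17,25): 9+17 > 25 → valid
4 of the 7 triples form a triangle.

4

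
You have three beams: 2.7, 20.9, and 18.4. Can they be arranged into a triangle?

Yes

The longest side is 20.9, and the other two sum to 21.1.
Since 21.1 > 20.9, the triangle inequality holds.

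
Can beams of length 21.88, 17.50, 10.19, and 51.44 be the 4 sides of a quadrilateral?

For a quadrilateral, each side must be shorter than the sum of the others.
Here the longest side is 51.44, but the remaining 3 sides sum to only 49.57.

No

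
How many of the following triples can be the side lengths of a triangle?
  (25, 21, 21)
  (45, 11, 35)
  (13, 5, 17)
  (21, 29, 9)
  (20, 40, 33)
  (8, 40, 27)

(21,21,25): 21+21 > 25 → valid
(11,35,45): 11+35 > 45 → valid
(5,13,17): 5+13 > 17 → valid
(9,21,29): 9+21 > 29 → valid
(20,33,40): 20+33 > 40 → valid
(8,27,40): 8+27 ≤ 40 → not valid
5 of the 6 triples form a triangle.

5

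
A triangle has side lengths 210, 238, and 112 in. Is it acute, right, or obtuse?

Compare the square of the longest side to the sum of squares of the other two: 112² + 210² = 56644 = 238².

right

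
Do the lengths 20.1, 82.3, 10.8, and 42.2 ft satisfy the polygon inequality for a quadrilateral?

For a quadrilateral, each side must be shorter than the sum of the others.
Here the longest side is 82.3, but the remaining 3 sides sum to only 73.1.

No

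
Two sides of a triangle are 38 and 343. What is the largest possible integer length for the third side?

The third side must be strictly less than 38 + 343 = 381.
The largest integer below 381 is 380.

380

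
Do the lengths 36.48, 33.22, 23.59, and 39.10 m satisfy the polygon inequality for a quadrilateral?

A quadrilateral exists iff every side is shorter than the sum of the others — equivalently, the longest side is less than the sum of the rest.
Longest side 39.10 < 93.29 (sum of the remaining 3), so yes.

Yes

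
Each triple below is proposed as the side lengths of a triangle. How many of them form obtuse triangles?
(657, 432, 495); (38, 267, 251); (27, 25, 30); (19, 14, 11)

2

(657,432,495): 432²+495² = 431649 = 657² → right
(38,267,251): 38²+251² = 64445 < 71289 = 267² → obtuse
(27,25,30): 25²+27² = 1354 > 900 = 30² → acute
(19,14,11): 11²+14² = 317 < 361 = 19² → obtuse
2 of the 4 are obtuse.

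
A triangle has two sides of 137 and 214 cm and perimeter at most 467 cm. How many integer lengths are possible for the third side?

39

Triangle inequality: 77 < x < 351. Perimeter ≤ 467 gives x ≤ 467 − 137 − 214 = 116.
So 77 < x ≤ 116; integers 78 through 116: 39 values.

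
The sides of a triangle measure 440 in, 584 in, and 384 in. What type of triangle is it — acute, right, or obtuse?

right

Compare the square of the longest side to the sum of squares of the other two: 384² + 440² = 341056 = 584².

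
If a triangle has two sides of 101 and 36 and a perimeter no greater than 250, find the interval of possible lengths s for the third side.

65 < s ≤ 113

Triangle inequality alone gives 65 < s < 137.
The perimeter condition gives s ≤ 250 − 101 − 36 = 113.
Intersecting the two: 65 < s ≤ 113.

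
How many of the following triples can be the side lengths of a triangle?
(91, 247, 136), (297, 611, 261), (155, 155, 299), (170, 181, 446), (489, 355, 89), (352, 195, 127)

1

(91,136,247): 91+136 ≤ 247 → not valid
(261,297,611): 261+297 ≤ 611 → not valid
(155,155,299): 155+155 > 299 → valid
(170,181,446): 170+181 ≤ 446 → not valid
(89,355,489): 89+355 ≤ 489 → not valid
(127,195,352): 127+195 ≤ 352 → not valid
1 of the 6 triples forms a triangle.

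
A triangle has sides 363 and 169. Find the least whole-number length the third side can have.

195

The third side must be strictly greater than |363 − 169| = 194.
The smallest integer above 194 is 195.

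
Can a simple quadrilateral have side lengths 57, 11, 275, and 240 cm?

Yes

A quadrilateral exists iff every side is shorter than the sum of the others — equivalently, the longest side is less than the sum of the rest.
Longest side 275 < 308 (sum of the remaining 3), so yes.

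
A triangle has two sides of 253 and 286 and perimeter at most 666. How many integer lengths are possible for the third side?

94

Triangle inequality: 33 < x < 539. Perimeter ≤ 666 gives x ≤ 666 − 253 − 286 = 127.
So 33 < x ≤ 127; integers 34 through 127: 94 values.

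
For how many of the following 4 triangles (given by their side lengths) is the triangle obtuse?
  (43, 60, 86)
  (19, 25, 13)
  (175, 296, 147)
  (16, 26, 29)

(43,60,86): 43²+60² = 5449 < 7396 = 86² → obtuse
(19,25,13): 13²+19² = 530 < 625 = 25² → obtuse
(175,296,147): 147²+175² = 52234 < 87616 = 296² → obtuse
(16,26,29): 16²+26² = 932 > 841 = 29² → acute
3 of the 4 are obtuse.

3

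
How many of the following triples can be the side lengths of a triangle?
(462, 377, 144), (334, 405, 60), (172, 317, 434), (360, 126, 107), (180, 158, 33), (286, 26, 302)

(144,377,462): 144+377 > 462 → valid
(60,334,405): 60+334 ≤ 405 → not valid
(172,317,434): 172+317 > 434 → valid
(107,126,360): 107+126 ≤ 360 → not valid
(33,158,180): 33+158 > 180 → valid
(26,286,302): 26+286 > 302 → valid
4 of the 6 triples form a triangle.

4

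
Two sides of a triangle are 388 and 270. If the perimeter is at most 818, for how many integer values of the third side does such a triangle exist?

Triangle inequality: 118 < x < 658. Perimeter ≤ 818 gives x ≤ 818 − 388 − 270 = 160.
So 118 < x ≤ 160; integers 119 through 160: 42 values.

42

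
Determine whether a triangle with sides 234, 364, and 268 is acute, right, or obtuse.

Compare the square of the longest side to the sum of squares of the other two: 234² + 268² = 126580 < 132496 = 364².

obtuse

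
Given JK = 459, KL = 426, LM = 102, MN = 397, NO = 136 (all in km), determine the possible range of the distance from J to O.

0 ≤ JO ≤ 1520 km

The maximum is all hops collinear in one direction: 459 + 426 + 102 + 397 + 136 = 1520.
The longest hop is 459; the others sum to 1061. Since 459 ≤ 1061, the path can fold back on itself completely, so the minimum distance is 0.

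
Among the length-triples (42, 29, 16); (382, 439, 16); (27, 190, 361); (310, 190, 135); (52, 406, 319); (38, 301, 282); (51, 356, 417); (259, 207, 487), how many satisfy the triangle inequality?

(16,29,42): 16+29 > 42 → valid
(16,382,439): 16+382 ≤ 439 → not valid
(27,190,361): 27+190 ≤ 361 → not valid
(135,190,310): 135+190 > 310 → valid
(52,319,406): 52+319 ≤ 406 → not valid
(38,282,301): 38+282 > 301 → valid
(51,356,417): 51+356 ≤ 417 → not valid
(207,259,487): 207+259 ≤ 487 → not valid
3 of the 8 triples form a triangle.

3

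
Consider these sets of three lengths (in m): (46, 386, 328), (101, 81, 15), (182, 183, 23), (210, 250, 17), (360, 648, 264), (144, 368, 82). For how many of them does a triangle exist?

1

(46,328,386): 46+328 ≤ 386 → not valid
(15,81,101): 15+81 ≤ 101 → not valid
(23,182,183): 23+182 > 183 → valid
(17,210,250): 17+210 ≤ 250 → not valid
(264,360,648): 264+360 ≤ 648 → not valid
(82,144,368): 82+144 ≤ 368 → not valid
1 of the 6 triples forms a triangle.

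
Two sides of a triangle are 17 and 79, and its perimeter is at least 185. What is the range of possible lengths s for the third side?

Triangle inequality alone gives 62 < s < 96.
The perimeter condition gives s ≥ 185 − 17 − 79 = 89.
Intersecting the two: 89 ≤ s < 96.

89 ≤ s < 96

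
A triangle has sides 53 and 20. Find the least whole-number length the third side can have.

The third side must be strictly greater than |53 − 20| = 33.
The smallest integer above 33 is 34.

34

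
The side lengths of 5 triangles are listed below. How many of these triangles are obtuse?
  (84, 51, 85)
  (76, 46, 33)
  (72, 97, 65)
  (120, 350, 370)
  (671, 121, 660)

1

(84,51,85): 51²+84² = 9657 > 7225 = 85² → acute
(76,46,33): 33²+46² = 3205 < 5776 = 76² → obtuse
(72,97,65): 65²+72² = 9409 = 97² → right
(120,350,370): 120²+350² = 136900 = 370² → right
(671,121,660): 121²+660² = 450241 = 671² → right
1 of the 5 is obtuse.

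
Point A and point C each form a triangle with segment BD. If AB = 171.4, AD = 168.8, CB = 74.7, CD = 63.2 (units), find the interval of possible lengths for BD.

11.5 < BD < 137.9

From triangle ABD: |171.4 − 168.8| < BD < 171.4 + 168.8, i.e. 2.6 < BD < 340.2.
From triangle CBD: 11.5 < BD < 137.9.
Both must hold, so BD lies in the intersection.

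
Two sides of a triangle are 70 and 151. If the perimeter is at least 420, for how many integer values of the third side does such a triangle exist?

22

Triangle inequality: 81 < x < 221. Perimeter ≥ 420 gives x ≥ 420 − 70 − 151 = 199.
So 199 ≤ x < 221; integers 199 through 220: 22 values.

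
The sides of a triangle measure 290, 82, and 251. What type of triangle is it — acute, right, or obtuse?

Compare the square of the longest side to the sum of squares of the other two: 82² + 251² = 69725 < 84100 = 290².

obtuse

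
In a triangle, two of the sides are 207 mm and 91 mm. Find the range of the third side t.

By the triangle inequality, t must be less than 207 + 91 = 298 and greater than |207 − 91| = 116.

116 < t < 298 (mm)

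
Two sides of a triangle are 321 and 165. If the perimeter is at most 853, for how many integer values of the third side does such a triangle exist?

Triangle inequality: 156 < x < 486. Perimeter ≤ 853 gives x ≤ 853 − 321 − 165 = 367.
So 156 < x ≤ 367; integers 157 through 367: 211 values.

211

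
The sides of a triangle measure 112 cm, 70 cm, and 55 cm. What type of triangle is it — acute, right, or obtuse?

Compare the square of the longest side to the sum of squares of the other two: 55² + 70² = 7925 < 12544 = 112².

obtuse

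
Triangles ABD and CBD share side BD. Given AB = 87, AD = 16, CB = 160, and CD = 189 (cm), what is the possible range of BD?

71 < BD < 103

From triangle ABD: |87 − 16| < BD < 87 + 16, i.e. 71 < BD < 103.
From triangle CBD: 29 < BD < 349.
Both must hold, so BD lies in the intersection.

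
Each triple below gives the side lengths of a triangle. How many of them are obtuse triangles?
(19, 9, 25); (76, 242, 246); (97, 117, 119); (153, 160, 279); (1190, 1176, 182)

(19,9,25): 9²+19² = 442 < 625 = 25² → obtuse
(76,242,246): 76²+242² = 64340 > 60516 = 246² → acute
(97,117,119): 97²+117² = 23098 > 14161 = 119² → acute
(153,160,279): 153²+160² = 49009 < 77841 = 279² → obtuse
(1190,1176,182): 182²+1176² = 1416100 = 1190² → right
2 of the 5 are obtuse.

2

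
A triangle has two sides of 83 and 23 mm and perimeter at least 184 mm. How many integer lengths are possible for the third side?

Triangle inequality: 60 < x < 106. Perimeter ≥ 184 gives x ≥ 184 − 83 − 23 = 78.
So 78 ≤ x < 106; integers 78 through 105: 28 values.

28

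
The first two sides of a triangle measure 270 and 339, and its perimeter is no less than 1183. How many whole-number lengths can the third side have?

Triangle inequality: 69 < x < 609. Perimeter ≥ 1183 gives x ≥ 1183 − 270 − 339 = 574.
So 574 ≤ x < 609; integers 574 through 608: 35 values.

35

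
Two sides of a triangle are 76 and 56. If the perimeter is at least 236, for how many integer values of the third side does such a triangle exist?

Triangle inequality: 20 < x < 132. Perimeter ≥ 236 gives x ≥ 236 − 76 − 56 = 104.
So 104 ≤ x < 132; integers 104 through 131: 28 values.

28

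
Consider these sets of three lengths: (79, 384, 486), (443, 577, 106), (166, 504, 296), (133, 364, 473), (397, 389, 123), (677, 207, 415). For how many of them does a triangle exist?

2

(79,384,486): 79+384 ≤ 486 → not valid
(106,443,577): 106+443 ≤ 577 → not valid
(166,296,504): 166+296 ≤ 504 → not valid
(133,364,473): 133+364 > 473 → valid
(123,389,397): 123+389 > 397 → valid
(207,415,677): 207+415 ≤ 677 → not valid
2 of the 6 triples form a triangle.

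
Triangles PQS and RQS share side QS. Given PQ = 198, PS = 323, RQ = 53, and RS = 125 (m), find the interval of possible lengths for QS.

125 < QS < 178

From triangle PQS: |198 − 323| < QS < 198 + 323, i.e. 125 < QS < 521.
From triangle RQS: 72 < QS < 178.
Both must hold, so QS lies in the intersection.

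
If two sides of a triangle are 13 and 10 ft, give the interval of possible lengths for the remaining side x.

3 < x < 23

By the triangle inequality, x must be less than 13 + 10 = 23 and greater than |13 − 10| = 3.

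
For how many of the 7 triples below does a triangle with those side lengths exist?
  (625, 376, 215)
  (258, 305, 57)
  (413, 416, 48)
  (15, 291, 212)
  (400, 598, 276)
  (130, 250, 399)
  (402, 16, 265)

(215,376,625): 215+376 ≤ 625 → not valid
(57,258,305): 57+258 > 305 → valid
(48,413,416): 48+413 > 416 → valid
(15,212,291): 15+212 ≤ 291 → not valid
(276,400,598): 276+400 > 598 → valid
(130,250,399): 130+250 ≤ 399 → not valid
(16,265,402): 16+265 ≤ 402 → not valid
3 of the 7 triples form a triangle.

3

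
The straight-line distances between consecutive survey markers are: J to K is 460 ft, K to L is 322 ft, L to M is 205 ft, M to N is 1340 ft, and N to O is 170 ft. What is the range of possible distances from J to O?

The maximum is all hops collinear in one direction: 460 + 322 + 205 + 1340 + 170 = 2497.
The longest hop is 1340; the others sum to 1157. Folding the others back against it leaves at least 1340 − 1157 = 183.

183 ≤ JO ≤ 2497 ft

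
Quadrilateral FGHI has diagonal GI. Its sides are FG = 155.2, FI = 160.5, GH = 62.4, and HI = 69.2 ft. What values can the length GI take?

6.8 < GI < 131.6

From triangle FGI: |155.2 − 160.5| < GI < 155.2 + 160.5, i.e. 5.3 < GI < 315.7.
From triangle HGI: 6.8 < GI < 131.6.
Both must hold, so GI lies in the intersection.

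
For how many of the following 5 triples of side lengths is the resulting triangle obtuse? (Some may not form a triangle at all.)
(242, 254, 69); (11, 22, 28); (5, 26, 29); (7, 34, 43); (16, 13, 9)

(242,254,69): 69²+242² = 63325 < 64516 = 254² → obtuse
(11,22,28): 11²+22² = 605 < 784 = 28² → obtuse
(5,26,29): 5²+26² = 701 < 841 = 29² → obtuse
(7,34,43): 7+34 ≤ 43, not a triangle
(16,13,9): 9²+13² = 250 < 256 = 16² → obtuse
4 of the 5 are obtuse.

4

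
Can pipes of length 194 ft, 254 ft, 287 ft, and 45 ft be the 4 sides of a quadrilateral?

Yes

A quadrilateral exists iff every side is shorter than the sum of the others — equivalently, the longest side is less than the sum of the rest.
Longest side 287 < 493 (sum of the remaining 3), so yes.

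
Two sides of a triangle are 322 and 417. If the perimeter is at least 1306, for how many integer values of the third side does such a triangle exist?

Triangle inequality: 95 < x < 739. Perimeter ≥ 1306 gives x ≥ 1306 − 322 − 417 = 567.
So 567 ≤ x < 739; integers 567 through 738: 172 values.

172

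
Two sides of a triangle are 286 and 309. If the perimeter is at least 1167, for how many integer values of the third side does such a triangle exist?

23

Triangle inequality: 23 < x < 595. Perimeter ≥ 1167 gives x ≥ 1167 − 286 − 309 = 572.
So 572 ≤ x < 595; integers 572 through 594: 23 values.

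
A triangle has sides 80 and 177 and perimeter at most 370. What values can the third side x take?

Triangle inequality alone gives 97 < x < 257.
The perimeter condition gives x ≤ 370 − 80 − 177 = 113.
Intersecting the two: 97 < x ≤ 113.

97 < x ≤ 113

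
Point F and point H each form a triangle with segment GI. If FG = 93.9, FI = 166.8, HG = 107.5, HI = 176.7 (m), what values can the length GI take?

From triangle FGI: |93.9 − 166.8| < GI < 93.9 + 166.8, i.e. 72.9 < GI < 260.7.
From triangle HGI: 69.2 < GI < 284.2.
Both must hold, so GI lies in the intersection.

72.9 < GI < 260.7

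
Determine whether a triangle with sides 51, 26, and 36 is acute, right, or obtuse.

Compare the square of the longest side to the sum of squares of the other two: 26² + 36² = 1972 < 2601 = 51².

obtuse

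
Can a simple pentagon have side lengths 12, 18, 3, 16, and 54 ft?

For a pentagon, each side must be shorter than the sum of the others.
Here the longest side is 54, but the remaining 4 sides sum to only 49.

No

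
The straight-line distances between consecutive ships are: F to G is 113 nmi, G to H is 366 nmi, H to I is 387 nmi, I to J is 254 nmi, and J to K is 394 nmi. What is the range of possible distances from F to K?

0 ≤ FK ≤ 1514 nmi

The maximum is all hops collinear in one direction: 113 + 366 + 387 + 254 + 394 = 1514.
The longest hop is 394; the others sum to 1120. Since 394 ≤ 1120, the path can fold back on itself completely, so the minimum distance is 0.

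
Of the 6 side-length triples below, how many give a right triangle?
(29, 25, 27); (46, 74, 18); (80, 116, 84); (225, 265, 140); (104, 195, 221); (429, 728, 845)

4

(29,25,27): 25²+27² = 1354 > 841 = 29² → acute
(46,74,18): 18+46 ≤ 74, not a triangle
(80,116,84): 80²+84² = 13456 = 116² → right
(225,265,140): 140²+225² = 70225 = 265² → right
(104,195,221): 104²+195² = 48841 = 221² → right
(429,728,845): 429²+728² = 714025 = 845² → right
4 of the 6 are right.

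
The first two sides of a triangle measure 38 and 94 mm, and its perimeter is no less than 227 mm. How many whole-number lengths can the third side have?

37

Triangle inequality: 56 < x < 132. Perimeter ≥ 227 gives x ≥ 227 − 38 − 94 = 95.
So 95 ≤ x < 132; integers 95 through 131: 37 values.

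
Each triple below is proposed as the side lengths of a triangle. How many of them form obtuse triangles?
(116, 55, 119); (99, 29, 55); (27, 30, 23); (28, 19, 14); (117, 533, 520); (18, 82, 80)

1

(116,55,119): 55²+116² = 16481 > 14161 = 119² → acute
(99,29,55): 29+55 ≤ 99, not a triangle
(27,30,23): 23²+27² = 1258 > 900 = 30² → acute
(28,19,14): 14²+19² = 557 < 784 = 28² → obtuse
(117,533,520): 117²+520² = 284089 = 533² → right
(18,82,80): 18²+80² = 6724 = 82² → right
1 of the 6 is obtuse.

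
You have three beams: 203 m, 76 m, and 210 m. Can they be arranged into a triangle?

The longest side is 210, and the other two sum to 279.
Since 279 > 210, the triangle inequality holds.

Yes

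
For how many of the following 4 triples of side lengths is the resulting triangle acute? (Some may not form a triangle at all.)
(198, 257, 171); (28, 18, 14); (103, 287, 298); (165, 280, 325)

(198,257,171): 171²+198² = 68445 > 66049 = 257² → acute
(28,18,14): 14²+18² = 520 < 784 = 28² → obtuse
(103,287,298): 103²+287² = 92978 > 88804 = 298² → acute
(165,280,325): 165²+280² = 105625 = 325² → right
2 of the 4 are acute.

2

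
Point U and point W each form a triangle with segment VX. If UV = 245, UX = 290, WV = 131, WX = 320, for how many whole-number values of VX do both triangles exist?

From triangle UVX: 45 < VX < 535.
From triangle WVX: 189 < VX < 451.
Intersection: 189 < VX < 451, so integers 190 through 450: 261 values.

261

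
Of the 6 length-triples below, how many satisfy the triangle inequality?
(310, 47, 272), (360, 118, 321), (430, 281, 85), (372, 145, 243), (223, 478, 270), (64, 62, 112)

(47,272,310): 47+272 > 310 → valid
(118,321,360): 118+321 > 360 → valid
(85,281,430): 85+281 ≤ 430 → not valid
(145,243,372): 145+243 > 372 → valid
(223,270,478): 223+270 > 478 → valid
(62,64,112): 62+64 > 112 → valid
5 of the 6 triples form a triangle.

5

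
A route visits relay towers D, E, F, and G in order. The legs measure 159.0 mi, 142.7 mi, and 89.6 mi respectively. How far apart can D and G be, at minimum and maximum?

0 ≤ DG ≤ 391.3 mi

The maximum is all hops collinear in one direction: 159.0 + 142.7 + 89.6 = 391.3.
The longest hop is 159.0; the others sum to 232.3. Since 159.0 ≤ 232.3, the path can fold back on itself completely, so the minimum distance is 0.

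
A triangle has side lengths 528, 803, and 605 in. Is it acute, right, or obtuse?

right

Compare the square of the longest side to the sum of squares of the other two: 528² + 605² = 644809 = 803².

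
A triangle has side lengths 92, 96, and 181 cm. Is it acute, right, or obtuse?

obtuse

Compare the square of the longest side to the sum of squares of the other two: 92² + 96² = 17680 < 32761 = 181².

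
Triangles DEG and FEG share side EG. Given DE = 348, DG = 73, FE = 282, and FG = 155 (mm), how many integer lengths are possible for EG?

145

From triangle DEG: 275 < EG < 421.
From triangle FEG: 127 < EG < 437.
Intersection: 275 < EG < 421, so integers 276 through 420: 145 values.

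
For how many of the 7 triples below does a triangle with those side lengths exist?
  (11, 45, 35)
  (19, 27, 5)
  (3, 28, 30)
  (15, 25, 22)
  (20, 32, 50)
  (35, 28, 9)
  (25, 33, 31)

(11,35,45): 11+35 > 45 → valid
(5,19,27): 5+19 ≤ 27 → not valid
(3,28,30): 3+28 > 30 → valid
(15,22,25): 15+22 > 25 → valid
(20,32,50): 20+32 > 50 → valid
(9,28,35): 9+28 > 35 → valid
(25,31,33): 25+31 > 33 → valid
6 of the 7 triples form a triangle.

6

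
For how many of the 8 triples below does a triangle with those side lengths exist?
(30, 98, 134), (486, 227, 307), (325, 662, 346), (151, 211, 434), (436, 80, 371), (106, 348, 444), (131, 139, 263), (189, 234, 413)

(30,98,134): 30+98 ≤ 134 → not valid
(227,307,486): 227+307 > 486 → valid
(325,346,662): 325+346 > 662 → valid
(151,211,434): 151+211 ≤ 434 → not valid
(80,371,436): 80+371 > 436 → valid
(106,348,444): 106+348 > 444 → valid
(131,139,263): 131+139 > 263 → valid
(189,234,413): 189+234 > 413 → valid
6 of the 8 triples form a triangle.

6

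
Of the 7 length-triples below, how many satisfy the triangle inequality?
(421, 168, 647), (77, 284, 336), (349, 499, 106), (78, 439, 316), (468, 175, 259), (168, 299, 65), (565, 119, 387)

1

(168,421,647): 168+421 ≤ 647 → not valid
(77,284,336): 77+284 > 336 → valid
(106,349,499): 106+349 ≤ 499 → not valid
(78,316,439): 78+316 ≤ 439 → not valid
(175,259,468): 175+259 ≤ 468 → not valid
(65,168,299): 65+168 ≤ 299 → not valid
(119,387,565): 119+387 ≤ 565 → not valid
1 of the 7 triples forms a triangle.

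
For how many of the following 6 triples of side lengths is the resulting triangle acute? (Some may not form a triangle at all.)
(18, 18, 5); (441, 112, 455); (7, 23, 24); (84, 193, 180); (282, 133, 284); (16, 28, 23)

5

(18,18,5): 5²+18² = 349 > 324 = 18² → acute
(441,112,455): 112²+441² = 207025 = 455² → right
(7,23,24): 7²+23² = 578 > 576 = 24² → acute
(84,193,180): 84²+180² = 39456 > 37249 = 193² → acute
(282,133,284): 133²+282² = 97213 > 80656 = 284² → acute
(16,28,23): 16²+23² = 785 > 784 = 28² → acute
5 of the 6 are acute.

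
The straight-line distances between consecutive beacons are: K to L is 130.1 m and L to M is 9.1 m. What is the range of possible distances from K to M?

By the triangle inequality, |130.1 − 9.1| ≤ KM ≤ 130.1 + 9.1.

121.0 ≤ KM ≤ 139.2 m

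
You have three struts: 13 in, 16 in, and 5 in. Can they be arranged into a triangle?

The longest side is 16, and the other two sum to 18.
Since 18 > 16, the triangle inequality holds.

Yes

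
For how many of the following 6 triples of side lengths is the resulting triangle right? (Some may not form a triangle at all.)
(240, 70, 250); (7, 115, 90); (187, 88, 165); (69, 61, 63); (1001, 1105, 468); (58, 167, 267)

(240,70,250): 70²+240² = 62500 = 250² → right
(7,115,90): 7+90 ≤ 115, not a triangle
(187,88,165): 88²+165² = 34969 = 187² → right
(69,61,63): 61²+63² = 7690 > 4761 = 69² → acute
(1001,1105,468): 468²+1001² = 1221025 = 1105² → right
(58,167,267): 58+167 ≤ 267, not a triangle
3 of the 6 are right.

3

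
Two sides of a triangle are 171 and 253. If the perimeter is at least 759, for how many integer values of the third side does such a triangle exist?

Triangle inequality: 82 < x < 424. Perimeter ≥ 759 gives x ≥ 759 − 171 − 253 = 335.
So 335 ≤ x < 424; integers 335 through 423: 89 values.

89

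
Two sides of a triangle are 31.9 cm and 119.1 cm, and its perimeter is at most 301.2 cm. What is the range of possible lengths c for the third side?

Triangle inequality alone gives 87.2 < c < 151.0.
The perimeter condition gives c ≤ 301.2 − 31.9 − 119.1 = 150.2.
Intersecting the two: 87.2 < c ≤ 150.2.

87.2 < c ≤ 150.2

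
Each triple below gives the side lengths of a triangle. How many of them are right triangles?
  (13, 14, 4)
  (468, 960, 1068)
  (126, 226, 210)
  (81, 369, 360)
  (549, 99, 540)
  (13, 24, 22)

3

(13,14,4): 4²+13² = 185 < 196 = 14² → obtuse
(468,960,1068): 468²+960² = 1140624 = 1068² → right
(126,226,210): 126²+210² = 59976 > 51076 = 226² → acute
(81,369,360): 81²+360² = 136161 = 369² → right
(549,99,540): 99²+540² = 301401 = 549² → right
(13,24,22): 13²+22² = 653 > 576 = 24² → acute
3 of the 6 are right.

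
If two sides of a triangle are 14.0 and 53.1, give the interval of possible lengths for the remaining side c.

By the triangle inequality, c must be less than 14.0 + 53.1 = 67.1 and greater than |14.0 − 53.1| = 39.1.

39.1 < c < 67.1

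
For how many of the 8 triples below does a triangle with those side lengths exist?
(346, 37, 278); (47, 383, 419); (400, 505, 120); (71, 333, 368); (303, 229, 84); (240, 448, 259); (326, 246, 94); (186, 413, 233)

(37,278,346): 37+278 ≤ 346 → not valid
(47,383,419): 47+383 > 419 → valid
(120,400,505): 120+400 > 505 → valid
(71,333,368): 71+333 > 368 → valid
(84,229,303): 84+229 > 303 → valid
(240,259,448): 240+259 > 448 → valid
(94,246,326): 94+246 > 326 → valid
(186,233,413): 186+233 > 413 → valid
7 of the 8 triples form a triangle.

7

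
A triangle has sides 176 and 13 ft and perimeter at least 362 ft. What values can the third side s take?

173 ≤ s < 189

Triangle inequality alone gives 163 < s < 189.
The perimeter condition gives s ≥ 362 − 176 − 13 = 173.
Intersecting the two: 173 ≤ s < 189.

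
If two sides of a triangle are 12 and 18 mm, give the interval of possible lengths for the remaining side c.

By the triangle inequality, c must be less than 12 + 18 = 30 and greater than |12 − 18| = 6.

6 < c < 30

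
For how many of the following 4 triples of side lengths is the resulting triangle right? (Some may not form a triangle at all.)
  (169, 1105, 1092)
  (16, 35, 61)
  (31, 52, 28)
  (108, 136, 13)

(169,1105,1092): 169²+1092² = 1221025 = 1105² → right
(16,35,61): 16+35 ≤ 61, not a triangle
(31,52,28): 28²+31² = 1745 < 2704 = 52² → obtuse
(108,136,13): 13+108 ≤ 136, not a triangle
1 of the 4 is right.

1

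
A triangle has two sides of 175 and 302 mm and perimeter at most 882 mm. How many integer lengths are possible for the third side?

Triangle inequality: 127 < x < 477. Perimeter ≤ 882 gives x ≤ 882 − 175 − 302 = 405.
So 127 < x ≤ 405; integers 128 through 405: 278 values.

278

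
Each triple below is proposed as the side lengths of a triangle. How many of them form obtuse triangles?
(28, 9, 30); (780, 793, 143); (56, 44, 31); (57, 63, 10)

(28,9,30): 9²+28² = 865 < 900 = 30² → obtuse
(780,793,143): 143²+780² = 628849 = 793² → right
(56,44,31): 31²+44² = 2897 < 3136 = 56² → obtuse
(57,63,10): 10²+57² = 3349 < 3969 = 63² → obtuse
3 of the 4 are obtuse.

3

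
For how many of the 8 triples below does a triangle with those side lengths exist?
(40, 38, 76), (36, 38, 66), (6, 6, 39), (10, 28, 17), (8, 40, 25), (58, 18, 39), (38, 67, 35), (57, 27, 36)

(38,40,76): 38+40 > 76 → valid
(36,38,66): 36+38 > 66 → valid
(6,6,39): 6+6 ≤ 39 → not valid
(10,17,28): 10+17 ≤ 28 → not valid
(8,25,40): 8+25 ≤ 40 → not valid
(18,39,58): 18+39 ≤ 58 → not valid
(35,38,67): 35+38 > 67 → valid
(27,36,57): 27+36 > 57 → valid
4 of the 8 triples form a triangle.

4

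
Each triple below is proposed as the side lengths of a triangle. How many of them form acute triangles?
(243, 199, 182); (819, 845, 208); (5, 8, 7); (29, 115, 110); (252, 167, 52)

(243,199,182): 182²+199² = 72725 > 59049 = 243² → acute
(819,845,208): 208²+819² = 714025 = 845² → right
(5,8,7): 5²+7² = 74 > 64 = 8² → acute
(29,115,110): 29²+110² = 12941 < 13225 = 115² → obtuse
(252,167,52): 52+167 ≤ 252, not a triangle
2 of the 5 are acute.

2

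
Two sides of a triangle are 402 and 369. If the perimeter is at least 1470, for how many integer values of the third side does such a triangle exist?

72

Triangle inequality: 33 < x < 771. Perimeter ≥ 1470 gives x ≥ 1470 − 402 − 369 = 699.
So 699 ≤ x < 771; integers 699 through 770: 72 values.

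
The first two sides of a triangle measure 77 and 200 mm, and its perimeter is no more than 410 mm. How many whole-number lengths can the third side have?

10

Triangle inequality: 123 < x < 277. Perimeter ≤ 410 gives x ≤ 410 − 77 − 200 = 133.
So 123 < x ≤ 133; integers 124 through 133: 10 values.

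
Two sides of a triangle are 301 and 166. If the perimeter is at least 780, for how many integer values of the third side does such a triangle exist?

154

Triangle inequality: 135 < x < 467. Perimeter ≥ 780 gives x ≥ 780 − 301 − 166 = 313.
So 313 ≤ x < 467; integers 313 through 466: 154 values.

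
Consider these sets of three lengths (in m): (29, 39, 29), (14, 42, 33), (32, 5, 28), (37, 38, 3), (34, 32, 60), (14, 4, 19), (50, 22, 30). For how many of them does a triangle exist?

(29,29,39): 29+29 > 39 → valid
(14,33,42): 14+33 > 42 → valid
(5,28,32): 5+28 > 32 → valid
(3,37,38): 3+37 > 38 → valid
(32,34,60): 32+34 > 60 → valid
(4,14,19): 4+14 ≤ 19 → not valid
(22,30,50): 22+30 > 50 → valid
6 of the 7 triples form a triangle.

6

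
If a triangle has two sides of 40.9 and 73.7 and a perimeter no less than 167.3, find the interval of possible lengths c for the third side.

Triangle inequality alone gives 32.8 < c < 114.6.
The perimeter condition gives c ≥ 167.3 − 40.9 − 73.7 = 52.7.
Intersecting the two: 52.7 ≤ c < 114.6.

52.7 ≤ c < 114.6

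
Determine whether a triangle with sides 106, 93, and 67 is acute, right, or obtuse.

Compare the square of the longest side to the sum of squares of the other two: 67² + 93² = 13138 > 11236 = 106².

acute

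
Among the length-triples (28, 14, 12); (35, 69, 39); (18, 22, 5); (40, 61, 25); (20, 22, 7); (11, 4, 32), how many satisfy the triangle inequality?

4

(12,14,28): 12+14 ≤ 28 → not valid
(35,39,69): 35+39 > 69 → valid
(5,18,22): 5+18 > 22 → valid
(25,40,61): 25+40 > 61 → valid
(7,20,22): 7+20 > 22 → valid
(4,11,32): 4+11 ≤ 32 → not valid
4 of the 6 triples form a triangle.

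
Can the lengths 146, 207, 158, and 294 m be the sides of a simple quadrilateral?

A quadrilateral exists iff every side is shorter than the sum of the others — equivalently, the longest side is less than the sum of the rest.
Longest side 294 < 511 (sum of the remaining 3), so yes.

Yes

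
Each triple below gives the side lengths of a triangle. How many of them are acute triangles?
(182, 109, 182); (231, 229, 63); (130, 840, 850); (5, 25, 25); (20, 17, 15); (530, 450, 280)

(182,109,182): 109²+182² = 45005 > 33124 = 182² → acute
(231,229,63): 63²+229² = 56410 > 53361 = 231² → acute
(130,840,850): 130²+840² = 722500 = 850² → right
(5,25,25): 5²+25² = 650 > 625 = 25² → acute
(20,17,15): 15²+17² = 514 > 400 = 20² → acute
(530,450,280): 280²+450² = 280900 = 530² → right
4 of the 6 are acute.

4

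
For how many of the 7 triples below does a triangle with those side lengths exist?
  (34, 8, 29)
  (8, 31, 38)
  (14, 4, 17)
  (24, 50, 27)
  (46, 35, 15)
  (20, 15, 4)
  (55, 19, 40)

6

(8,29,34): 8+29 > 34 → valid
(8,31,38): 8+31 > 38 → valid
(4,14,17): 4+14 > 17 → valid
(24,27,50): 24+27 > 50 → valid
(15,35,46): 15+35 > 46 → valid
(4,15,20): 4+15 ≤ 20 → not valid
(19,40,55): 19+40 > 55 → valid
6 of the 7 triples form a triangle.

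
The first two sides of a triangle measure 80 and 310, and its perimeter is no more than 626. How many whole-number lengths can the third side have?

Triangle inequality: 230 < x < 390. Perimeter ≤ 626 gives x ≤ 626 − 80 − 310 = 236.
So 230 < x ≤ 236; integers 231 through 236: 6 values.

6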